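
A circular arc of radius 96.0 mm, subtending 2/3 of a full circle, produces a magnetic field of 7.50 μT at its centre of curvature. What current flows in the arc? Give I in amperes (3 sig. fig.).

I ≈ 1.72 A

For a circular arc, B = μ₀Iφ/(4πR) with φ in radians; here φ = 4.189 rad.
So I = 4πRB/(μ₀φ) = 4π × 0.096 × 7.50×10⁻⁶ / (4π×10⁻⁷ × 4.189) = 1.72 A.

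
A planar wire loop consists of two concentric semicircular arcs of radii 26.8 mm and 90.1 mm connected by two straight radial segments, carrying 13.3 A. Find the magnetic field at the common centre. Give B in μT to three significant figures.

The radial connectors point toward the centre, so dl × r̂ = 0 and they contribute nothing.
Each semicircle gives μ₀I/(4R): inner arc 1.56×10⁻⁴ T, outer arc 4.64×10⁻⁵ T.
The two arcs carry current in opposite angular senses, so their fields oppose: B = |1.56×10⁻⁴ − 4.64×10⁻⁵| = 1.10×10⁻⁴ T.

B ≈ 110 μT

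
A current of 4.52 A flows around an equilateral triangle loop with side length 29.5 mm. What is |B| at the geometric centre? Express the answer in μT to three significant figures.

B ≈ 276 μT

Each side is a finite straight segment at perpendicular distance d = a/(2 tan(π/3)) = 0.008516 m from the centre, with end-angles ±π/3.
One side contributes B₁ = (μ₀I/4πd)·2 sin(π/3) = 9.19×10⁻⁵ T.
All 3 sides add in the same direction: B = 3 × 9.19×10⁻⁵ = 2.76×10⁻⁴ T.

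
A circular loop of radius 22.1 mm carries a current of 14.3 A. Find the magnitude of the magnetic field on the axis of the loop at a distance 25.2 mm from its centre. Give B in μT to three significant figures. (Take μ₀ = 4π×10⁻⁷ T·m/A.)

On the axis of a circular loop, B = μ₀IR² / [2(R²+z²)^(3/2)].
R² + z² = (0.0221)² + (0.0252)² = 0.001123 m², and (R²+z²)^(3/2) = 3.77×10⁻⁵ m³.
B = (4π×10⁻⁷ × 14.3 × 0.0004884) / (2 × 3.77×10⁻⁵) = 1.17×10⁻⁴ T.

B ≈ 117 μT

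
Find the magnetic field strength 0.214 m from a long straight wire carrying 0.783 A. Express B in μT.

B ≈ 0.732 μT

For an infinitely long straight wire, B = μ₀I/(2πd).
B = (4π×10⁻⁷ × 0.783) / (2π × 0.214) = 7.32×10⁻⁷ T.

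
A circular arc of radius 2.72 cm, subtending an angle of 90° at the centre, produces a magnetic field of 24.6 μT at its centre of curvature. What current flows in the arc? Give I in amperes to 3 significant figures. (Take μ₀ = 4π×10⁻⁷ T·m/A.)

I ≈ 4.26 A

For a circular arc, B = μ₀Iφ/(4πR) with φ in radians; here φ = 1.571 rad.
So I = 4πRB/(μ₀φ) = 4π × 0.0272 × 2.46×10⁻⁵ / (4π×10⁻⁷ × 1.571) = 4.26 A.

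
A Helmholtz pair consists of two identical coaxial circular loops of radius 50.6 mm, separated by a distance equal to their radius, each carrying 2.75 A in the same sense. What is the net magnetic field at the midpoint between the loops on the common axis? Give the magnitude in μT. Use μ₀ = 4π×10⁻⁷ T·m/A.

Each loop contributes B = μ₀IR²/[2(R²+z²)^(3/2)] on the axis, with z measured from that loop.
Loop 1 (z = 0.0253 m): B₁ = 2.44×10⁻⁵ T. Loop 2 (z = 0.0253 m): B₂ = 2.44×10⁻⁵ T.
The fields add: B = B₁ + B₂ = 4.89×10⁻⁵ T.

B ≈ 48.9 μT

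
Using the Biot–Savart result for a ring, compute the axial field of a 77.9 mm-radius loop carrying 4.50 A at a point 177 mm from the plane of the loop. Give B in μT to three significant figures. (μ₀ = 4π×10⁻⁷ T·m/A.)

On the axis of a circular loop, B = μ₀IR² / [2(R²+z²)^(3/2)].
R² + z² = (0.0779)² + (0.177)² = 0.0374 m², and (R²+z²)^(3/2) = 7.23×10⁻³ m³.
B = (4π×10⁻⁷ × 4.50 × 0.006068) / (2 × 7.23×10⁻³) = 2.37×10⁻⁶ T.

B ≈ 2.37 μT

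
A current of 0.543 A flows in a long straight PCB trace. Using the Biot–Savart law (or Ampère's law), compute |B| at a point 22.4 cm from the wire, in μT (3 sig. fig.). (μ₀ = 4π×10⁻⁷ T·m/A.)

For an infinitely long straight wire, B = μ₀I/(2πd).
B = (4π×10⁻⁷ × 0.543) / (2π × 0.224) = 4.85×10⁻⁷ T.

B ≈ 0.485 μT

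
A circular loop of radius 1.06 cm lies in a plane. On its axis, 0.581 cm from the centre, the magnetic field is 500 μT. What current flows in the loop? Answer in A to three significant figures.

I ≈ 12.5 A

On the axis of a loop, B = μ₀IR²/[2(R²+z²)^(3/2)], so I = 2B(R²+z²)^(3/2)/(μ₀R²).
R² + z² = 0.0001124 + 3.376×10⁻⁵ = 0.0001461 m²; raised to 3/2 gives 1.77×10⁻⁶ m³.
I = 2 × 5.00×10⁻⁴ × 1.77×10⁻⁶ / (1.26×10⁻⁶ × 0.0001124) = 12.5 A.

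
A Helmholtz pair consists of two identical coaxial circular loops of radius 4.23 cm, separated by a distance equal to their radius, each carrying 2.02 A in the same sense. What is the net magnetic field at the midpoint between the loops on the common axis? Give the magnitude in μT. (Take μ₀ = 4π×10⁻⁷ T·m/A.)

Each loop contributes B = μ₀IR²/[2(R²+z²)^(3/2)] on the axis, with z measured from that loop.
Loop 1 (z = 0.02115 m): B₁ = 2.15×10⁻⁵ T. Loop 2 (z = 0.02115 m): B₂ = 2.15×10⁻⁵ T.
The fields add: B = B₁ + B₂ = 4.29×10⁻⁵ T.

B ≈ 42.9 μT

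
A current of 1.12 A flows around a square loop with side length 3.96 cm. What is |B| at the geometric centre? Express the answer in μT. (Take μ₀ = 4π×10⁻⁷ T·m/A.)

Each side is a finite straight segment at perpendicular distance d = a/(2 tan(π/4)) = 0.0198 m from the centre, with end-angles ±π/4.
One side contributes B₁ = (μ₀I/4πd)·2 sin(π/4) = 8.00×10⁻⁶ T.
All 4 sides add in the same direction: B = 4 × 8.00×10⁻⁶ = 3.20×10⁻⁵ T.

B ≈ 32.0 μT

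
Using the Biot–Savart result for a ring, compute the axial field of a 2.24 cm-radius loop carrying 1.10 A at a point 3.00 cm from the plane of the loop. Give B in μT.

B ≈ 6.61 μT

On the axis of a circular loop, B = μ₀IR² / [2(R²+z²)^(3/2)].
R² + z² = (0.0224)² + (0.03)² = 0.001402 m², and (R²+z²)^(3/2) = 5.25×10⁻⁵ m³.
B = (4π×10⁻⁷ × 1.10 × 0.0005018) / (2 × 5.25×10⁻⁵) = 6.61×10⁻⁶ T.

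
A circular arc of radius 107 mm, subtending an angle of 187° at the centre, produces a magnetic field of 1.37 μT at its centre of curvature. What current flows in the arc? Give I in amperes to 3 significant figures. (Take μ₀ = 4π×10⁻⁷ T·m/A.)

For a circular arc, B = μ₀Iφ/(4πR) with φ in radians; here φ = 3.264 rad.
So I = 4πRB/(μ₀φ) = 4π × 0.107 × 1.37×10⁻⁶ / (4π×10⁻⁷ × 3.264) = 0.449 A.

I ≈ 0.449 A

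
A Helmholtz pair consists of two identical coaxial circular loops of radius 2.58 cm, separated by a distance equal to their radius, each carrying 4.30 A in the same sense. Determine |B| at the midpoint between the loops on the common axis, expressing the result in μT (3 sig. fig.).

B ≈ 150 μT

Each loop contributes B = μ₀IR²/[2(R²+z²)^(3/2)] on the axis, with z measured from that loop.
Loop 1 (z = 0.0129 m): B₁ = 7.49×10⁻⁵ T. Loop 2 (z = 0.0129 m): B₂ = 7.49×10⁻⁵ T.
The fields add: B = B₁ + B₂ = 1.50×10⁻⁴ T.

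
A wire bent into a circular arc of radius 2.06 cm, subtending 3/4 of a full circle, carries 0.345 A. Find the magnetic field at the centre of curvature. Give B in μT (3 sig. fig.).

B ≈ 7.89 μT

The Biot–Savart field of a circular arc at its centre is B = μ₀Iφ/(4πR), with φ = 4.712 rad.
B = (4π×10⁻⁷ × 0.345 × 4.712) / (4π × 0.0206) = 7.89×10⁻⁶ T.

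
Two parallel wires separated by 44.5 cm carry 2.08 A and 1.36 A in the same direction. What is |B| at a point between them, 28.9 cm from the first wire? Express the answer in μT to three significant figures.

Each long wire gives B = μ₀I/(2πd). Distances are d₁ = 0.289 m and d₂ = 0.156 m.
B₁ = 1.44×10⁻⁶ T, B₂ = 1.74×10⁻⁶ T.
Between parallel currents the two contributions point in opposite directions, so they subtract. B = |B₁ − B₂| = |1.44×10⁻⁶ − 1.74×10⁻⁶| = 3.04×10⁻⁷ T.

B ≈ 0.304 μT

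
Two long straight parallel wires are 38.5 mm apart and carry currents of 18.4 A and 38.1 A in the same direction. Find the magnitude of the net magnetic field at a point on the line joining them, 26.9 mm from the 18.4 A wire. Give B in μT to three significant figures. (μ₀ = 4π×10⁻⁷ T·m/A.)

B ≈ 520 μT

Each long wire gives B = μ₀I/(2πd). Distances are d₁ = 0.0269 m and d₂ = 0.0116 m.
B₁ = 1.37×10⁻⁴ T, B₂ = 6.57×10⁻⁴ T.
Between parallel currents the two contributions point in opposite directions, so they subtract. B = |B₁ − B₂| = |1.37×10⁻⁴ − 6.57×10⁻⁴| = 5.20×10⁻⁴ T.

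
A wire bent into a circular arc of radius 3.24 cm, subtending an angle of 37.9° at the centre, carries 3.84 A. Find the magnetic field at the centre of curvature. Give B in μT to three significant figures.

B ≈ 7.84 μT

The Biot–Savart field of a circular arc at its centre is B = μ₀Iφ/(4πR), with φ = 0.6615 rad.
B = (4π×10⁻⁷ × 3.84 × 0.6615) / (4π × 0.0324) = 7.84×10⁻⁶ T.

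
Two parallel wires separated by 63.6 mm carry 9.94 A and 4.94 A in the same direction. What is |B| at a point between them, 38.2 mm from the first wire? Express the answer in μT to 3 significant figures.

B ≈ 13.1 μT

Each long wire gives B = μ₀I/(2πd). Distances are d₁ = 0.0382 m and d₂ = 0.0254 m.
B₁ = 5.20×10⁻⁵ T, B₂ = 3.89×10⁻⁵ T.
Between parallel currents the two contributions point in opposite directions, so they subtract. B = |B₁ − B₂| = |5.20×10⁻⁵ − 3.89×10⁻⁵| = 1.31×10⁻⁵ T.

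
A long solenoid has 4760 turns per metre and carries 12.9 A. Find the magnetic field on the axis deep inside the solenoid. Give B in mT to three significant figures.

Inside a long solenoid, B = μ₀nI with n = 4760 turns/m.
B = 4π×10⁻⁷ × 4760 × 12.9 = 7.72×10⁻² T.

B ≈ 77.2 mT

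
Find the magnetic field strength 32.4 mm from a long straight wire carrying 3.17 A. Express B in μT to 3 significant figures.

For an infinitely long straight wire, B = μ₀I/(2πd).
B = (4π×10⁻⁷ × 3.17) / (2π × 0.0324) = 1.96×10⁻⁵ T.

B ≈ 19.6 μT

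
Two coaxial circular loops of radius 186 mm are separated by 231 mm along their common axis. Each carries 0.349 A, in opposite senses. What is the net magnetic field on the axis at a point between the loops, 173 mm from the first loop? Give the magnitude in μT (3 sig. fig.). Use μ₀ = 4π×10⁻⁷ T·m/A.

B ≈ 0.563 μT

Each loop contributes B = μ₀IR²/[2(R²+z²)^(3/2)] on the axis, with z measured from that loop.
Loop 1 (z = 0.173 m): B₁ = 4.63×10⁻⁷ T. Loop 2 (z = 0.058 m): B₂ = 1.03×10⁻⁶ T.
The fields oppose: B = |B₁ − B₂| = 5.63×10⁻⁷ T.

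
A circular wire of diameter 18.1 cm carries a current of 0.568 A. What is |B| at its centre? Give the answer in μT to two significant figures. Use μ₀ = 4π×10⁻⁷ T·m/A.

B ≈ 3.9 μT

At the centre of a circular loop the Biot–Savart law gives B = μ₀I/(2R) (so R = 0.0905 m).
B = (4π×10⁻⁷ × 0.568) / (2 × 0.0905) = 3.94×10⁻⁶ T.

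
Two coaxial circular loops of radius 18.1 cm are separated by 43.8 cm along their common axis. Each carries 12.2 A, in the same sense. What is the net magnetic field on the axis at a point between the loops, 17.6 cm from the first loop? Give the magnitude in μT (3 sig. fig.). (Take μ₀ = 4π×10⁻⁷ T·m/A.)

Each loop contributes B = μ₀IR²/[2(R²+z²)^(3/2)] on the axis, with z measured from that loop.
Loop 1 (z = 0.176 m): B₁ = 1.56×10⁻⁵ T. Loop 2 (z = 0.262 m): B₂ = 7.78×10⁻⁶ T.
The fields add: B = B₁ + B₂ = 2.34×10⁻⁵ T.

B ≈ 23.4 μT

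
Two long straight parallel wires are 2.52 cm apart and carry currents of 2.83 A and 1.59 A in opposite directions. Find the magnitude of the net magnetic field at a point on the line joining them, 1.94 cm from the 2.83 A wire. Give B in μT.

B ≈ 84.0 μT

Each long wire gives B = μ₀I/(2πd). Distances are d₁ = 0.0194 m and d₂ = 0.0058 m.
B₁ = 2.92×10⁻⁵ T, B₂ = 5.48×10⁻⁵ T.
Between antiparallel currents both contributions point the same way, so they add. B = B₁ + B₂ = 2.92×10⁻⁵ + 5.48×10⁻⁵ = 8.40×10⁻⁵ T.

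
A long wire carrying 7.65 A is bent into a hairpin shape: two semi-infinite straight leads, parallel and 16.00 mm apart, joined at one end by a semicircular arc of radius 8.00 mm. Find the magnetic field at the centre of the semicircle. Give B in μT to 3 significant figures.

The semicircular arc contributes B_arc = μ₀I·π/(4πR) = μ₀I/(4R) = 3.00×10⁻⁴ T.
Each semi-infinite lead is at perpendicular distance R = 0.008 m from the centre, with the perpendicular foot at its near end, so it contributes μ₀I/(4πR); both point the same way, together 1.91×10⁻⁴ T.
Arc and leads all point the same direction: B = 3.00×10⁻⁴ + 1.91×10⁻⁴ = 4.92×10⁻⁴ T.

B ≈ 492 μT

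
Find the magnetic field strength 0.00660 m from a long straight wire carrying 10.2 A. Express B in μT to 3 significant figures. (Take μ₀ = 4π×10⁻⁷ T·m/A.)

For an infinitely long straight wire, B = μ₀I/(2πd).
B = (4π×10⁻⁷ × 10.2) / (2π × 0.0066) = 3.09×10⁻⁴ T.

B ≈ 309 μT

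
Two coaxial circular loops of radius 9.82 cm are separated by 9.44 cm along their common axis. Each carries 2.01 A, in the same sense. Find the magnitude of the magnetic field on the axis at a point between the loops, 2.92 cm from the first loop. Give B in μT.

Each loop contributes B = μ₀IR²/[2(R²+z²)^(3/2)] on the axis, with z measured from that loop.
Loop 1 (z = 0.0292 m): B₁ = 1.13×10⁻⁵ T. Loop 2 (z = 0.0652 m): B₂ = 7.44×10⁻⁶ T.
The fields add: B = B₁ + B₂ = 1.88×10⁻⁵ T.

B ≈ 18.8 μT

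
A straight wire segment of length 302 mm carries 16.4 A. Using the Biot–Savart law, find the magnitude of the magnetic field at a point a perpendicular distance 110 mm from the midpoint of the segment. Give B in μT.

B ≈ 24.1 μT

For a finite straight segment, B = (μ₀I/4πd)(sinθ₁ + sinθ₂), where θ₁, θ₂ are the angles from the perpendicular to each end.
The perpendicular from the point meets the wire at its midpoint, so each end is L/2 = 0.151 m away along the wire.
sinθ₁ = 0.151/√(0.151²+0.11²) = 0.8083; sinθ₂ = 0.151/√(0.151²+0.11²) = 0.8083.
B = (4π×10⁻⁷ × 16.4) / (4π × 0.11) × (0.8083 + 0.8083) = 2.41×10⁻⁵ T.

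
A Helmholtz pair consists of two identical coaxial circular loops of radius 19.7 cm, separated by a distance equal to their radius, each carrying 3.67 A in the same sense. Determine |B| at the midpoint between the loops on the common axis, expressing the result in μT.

Each loop contributes B = μ₀IR²/[2(R²+z²)^(3/2)] on the axis, with z measured from that loop.
Loop 1 (z = 0.0985 m): B₁ = 8.38×10⁻⁶ T. Loop 2 (z = 0.0985 m): B₂ = 8.38×10⁻⁶ T.
The fields add: B = B₁ + B₂ = 1.68×10⁻⁵ T.

B ≈ 16.8 μT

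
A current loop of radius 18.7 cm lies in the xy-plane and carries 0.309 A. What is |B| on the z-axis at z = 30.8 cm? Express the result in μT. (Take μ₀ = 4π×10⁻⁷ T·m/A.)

On the axis of a circular loop, B = μ₀IR² / [2(R²+z²)^(3/2)].
R² + z² = (0.187)² + (0.308)² = 0.1298 m², and (R²+z²)^(3/2) = 4.68×10⁻² m³.
B = (4π×10⁻⁷ × 0.309 × 0.03497) / (2 × 4.68×10⁻²) = 1.45×10⁻⁷ T.

B ≈ 0.145 μT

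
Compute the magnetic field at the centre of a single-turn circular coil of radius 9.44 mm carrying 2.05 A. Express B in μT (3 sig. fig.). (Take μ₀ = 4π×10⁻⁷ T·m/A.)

B ≈ 136 μT

At the centre of a circular loop the Biot–Savart law gives B = μ₀I/(2R).
B = (4π×10⁻⁷ × 2.05) / (2 × 0.00944) = 1.36×10⁻⁴ T.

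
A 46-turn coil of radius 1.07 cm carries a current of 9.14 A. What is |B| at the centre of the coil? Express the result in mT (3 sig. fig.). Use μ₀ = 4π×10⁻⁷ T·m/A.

For an N-turn flat coil, B = Nμ₀I/(2R) with R = 0.0107 m.
B = 46 × 5.37×10⁻⁴ T = 2.47×10⁻² T.

B ≈ 24.7 mT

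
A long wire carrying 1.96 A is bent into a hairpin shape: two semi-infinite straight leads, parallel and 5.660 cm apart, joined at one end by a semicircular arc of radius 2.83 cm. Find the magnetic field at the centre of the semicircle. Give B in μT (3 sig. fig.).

The semicircular arc contributes B_arc = μ₀I·π/(4πR) = μ₀I/(4R) = 2.18×10⁻⁵ T.
Each semi-infinite lead is at perpendicular distance R = 0.0283 m from the centre, with the perpendicular foot at its near end, so it contributes μ₀I/(4πR); both point the same way, together 1.39×10⁻⁵ T.
Arc and leads all point the same direction: B = 2.18×10⁻⁵ + 1.39×10⁻⁵ = 3.56×10⁻⁵ T.

B ≈ 35.6 μT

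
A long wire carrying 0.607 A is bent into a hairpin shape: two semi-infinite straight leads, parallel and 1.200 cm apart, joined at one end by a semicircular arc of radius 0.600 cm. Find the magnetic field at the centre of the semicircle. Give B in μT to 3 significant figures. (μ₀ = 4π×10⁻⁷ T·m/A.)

The semicircular arc contributes B_arc = μ₀I·π/(4πR) = μ₀I/(4R) = 3.18×10⁻⁵ T.
Each semi-infinite lead is at perpendicular distance R = 0.006 m from the centre, with the perpendicular foot at its near end, so it contributes μ₀I/(4πR); both point the same way, together 2.02×10⁻⁵ T.
Arc and leads all point the same direction: B = 3.18×10⁻⁵ + 2.02×10⁻⁵ = 5.20×10⁻⁵ T.

B ≈ 52.0 μT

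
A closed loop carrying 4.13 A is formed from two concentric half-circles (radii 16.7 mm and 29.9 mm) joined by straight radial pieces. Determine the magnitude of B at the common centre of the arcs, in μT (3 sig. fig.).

B ≈ 34.3 μT

The radial connectors point toward the centre, so dl × r̂ = 0 and they contribute nothing.
Each semicircle gives μ₀I/(4R): inner arc 7.77×10⁻⁵ T, outer arc 4.34×10⁻⁵ T.
The two arcs carry current in opposite angular senses, so their fields oppose: B = |7.77×10⁻⁵ − 4.34×10⁻⁵| = 3.43×10⁻⁵ T.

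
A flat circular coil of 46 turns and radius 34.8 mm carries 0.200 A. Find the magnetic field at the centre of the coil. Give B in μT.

B ≈ 166 μT

For an N-turn flat coil, B = Nμ₀I/(2R) with R = 0.0348 m.
B = 46 × 3.61×10⁻⁶ T = 1.66×10⁻⁴ T.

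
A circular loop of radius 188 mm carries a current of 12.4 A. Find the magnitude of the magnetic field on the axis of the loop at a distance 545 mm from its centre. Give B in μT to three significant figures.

On the axis of a circular loop, B = μ₀IR² / [2(R²+z²)^(3/2)].
R² + z² = (0.188)² + (0.545)² = 0.3324 m², and (R²+z²)^(3/2) = 0.192 m³.
B = (4π×10⁻⁷ × 12.4 × 0.03534) / (2 × 0.192) = 1.44×10⁻⁶ T.

B ≈ 1.44 μT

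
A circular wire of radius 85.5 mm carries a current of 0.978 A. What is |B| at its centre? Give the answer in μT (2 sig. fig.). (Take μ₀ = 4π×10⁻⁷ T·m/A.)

At the centre of a circular loop the Biot–Savart law gives B = μ₀I/(2R).
B = (4π×10⁻⁷ × 0.978) / (2 × 0.0855) = 7.19×10⁻⁶ T.

B ≈ 7.2 μT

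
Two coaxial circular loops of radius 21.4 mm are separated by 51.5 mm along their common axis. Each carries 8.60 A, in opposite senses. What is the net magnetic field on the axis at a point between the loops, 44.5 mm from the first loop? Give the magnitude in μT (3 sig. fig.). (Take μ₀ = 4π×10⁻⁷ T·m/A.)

Each loop contributes B = μ₀IR²/[2(R²+z²)^(3/2)] on the axis, with z measured from that loop.
Loop 1 (z = 0.0445 m): B₁ = 2.06×10⁻⁵ T. Loop 2 (z = 0.007 m): B₂ = 2.17×10⁻⁴ T.
The fields oppose: B = |B₁ − B₂| = 1.96×10⁻⁴ T.

B ≈ 196 μT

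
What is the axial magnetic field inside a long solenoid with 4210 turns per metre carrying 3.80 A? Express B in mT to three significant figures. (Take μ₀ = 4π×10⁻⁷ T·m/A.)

Inside a long solenoid, B = μ₀nI with n = 4210 turns/m.
B = 4π×10⁻⁷ × 4210 × 3.80 = 2.01×10⁻² T.

B ≈ 20.1 mT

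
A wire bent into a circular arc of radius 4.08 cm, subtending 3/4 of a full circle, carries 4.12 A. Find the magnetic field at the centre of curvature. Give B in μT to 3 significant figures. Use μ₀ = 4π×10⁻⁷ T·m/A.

B ≈ 47.6 μT

The Biot–Savart field of a circular arc at its centre is B = μ₀Iφ/(4πR), with φ = 4.712 rad.
B = (4π×10⁻⁷ × 4.12 × 4.712) / (4π × 0.0408) = 4.76×10⁻⁵ T.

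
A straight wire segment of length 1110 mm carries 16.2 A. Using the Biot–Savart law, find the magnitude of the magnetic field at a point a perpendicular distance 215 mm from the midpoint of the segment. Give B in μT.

B ≈ 14.1 μT

For a finite straight segment, B = (μ₀I/4πd)(sinθ₁ + sinθ₂), where θ₁, θ₂ are the angles from the perpendicular to each end.
The perpendicular from the point meets the wire at its midpoint, so each end is L/2 = 0.555 m away along the wire.
sinθ₁ = 0.555/√(0.555²+0.215²) = 0.9325; sinθ₂ = 0.555/√(0.555²+0.215²) = 0.9325.
B = (4π×10⁻⁷ × 16.2) / (4π × 0.215) × (0.9325 + 0.9325) = 1.41×10⁻⁵ T.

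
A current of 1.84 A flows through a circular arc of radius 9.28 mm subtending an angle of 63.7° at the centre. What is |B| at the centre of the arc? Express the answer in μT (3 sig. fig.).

The Biot–Savart field of a circular arc at its centre is B = μ₀Iφ/(4πR), with φ = 1.112 rad.
B = (4π×10⁻⁷ × 1.84 × 1.112) / (4π × 0.00928) = 2.20×10⁻⁵ T.

B ≈ 22.0 μT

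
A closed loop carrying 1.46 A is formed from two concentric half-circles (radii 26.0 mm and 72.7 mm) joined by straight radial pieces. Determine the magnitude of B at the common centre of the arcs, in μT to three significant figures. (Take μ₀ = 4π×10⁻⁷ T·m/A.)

B ≈ 11.3 μT

The radial connectors point toward the centre, so dl × r̂ = 0 and they contribute nothing.
Each semicircle gives μ₀I/(4R): inner arc 1.76×10⁻⁵ T, outer arc 6.31×10⁻⁶ T.
The two arcs carry current in opposite angular senses, so their fields oppose: B = |1.76×10⁻⁵ − 6.31×10⁻⁶| = 1.13×10⁻⁵ T.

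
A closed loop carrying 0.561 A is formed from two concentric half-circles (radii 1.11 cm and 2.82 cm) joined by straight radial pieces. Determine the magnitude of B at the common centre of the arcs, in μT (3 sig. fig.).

The radial connectors point toward the centre, so dl × r̂ = 0 and they contribute nothing.
Each semicircle gives μ₀I/(4R): inner arc 1.59×10⁻⁵ T, outer arc 6.25×10⁻⁶ T.
The two arcs carry current in opposite angular senses, so their fields oppose: B = |1.59×10⁻⁵ − 6.25×10⁻⁶| = 9.63×10⁻⁶ T.

B ≈ 9.63 μT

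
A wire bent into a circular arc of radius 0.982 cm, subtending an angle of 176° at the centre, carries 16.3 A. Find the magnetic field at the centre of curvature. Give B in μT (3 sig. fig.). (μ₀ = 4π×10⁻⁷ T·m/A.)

B ≈ 510 μT

The Biot–Savart field of a circular arc at its centre is B = μ₀Iφ/(4πR), with φ = 3.072 rad.
B = (4π×10⁻⁷ × 16.3 × 3.072) / (4π × 0.00982) = 5.10×10⁻⁴ T.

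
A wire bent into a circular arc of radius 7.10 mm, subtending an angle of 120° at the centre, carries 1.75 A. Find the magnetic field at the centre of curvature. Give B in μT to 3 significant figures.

The Biot–Savart field of a circular arc at its centre is B = μ₀Iφ/(4πR), with φ = 2.094 rad.
B = (4π×10⁻⁷ × 1.75 × 2.094) / (4π × 0.0071) = 5.16×10⁻⁵ T.

B ≈ 51.6 μT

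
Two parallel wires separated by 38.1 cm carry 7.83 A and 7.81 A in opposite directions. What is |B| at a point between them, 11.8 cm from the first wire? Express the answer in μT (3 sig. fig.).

Each long wire gives B = μ₀I/(2πd). Distances are d₁ = 0.118 m and d₂ = 0.263 m.
B₁ = 1.33×10⁻⁵ T, B₂ = 5.94×10⁻⁶ T.
Between antiparallel currents both contributions point the same way, so they add. B = B₁ + B₂ = 1.33×10⁻⁵ + 5.94×10⁻⁶ = 1.92×10⁻⁵ T.

B ≈ 19.2 μT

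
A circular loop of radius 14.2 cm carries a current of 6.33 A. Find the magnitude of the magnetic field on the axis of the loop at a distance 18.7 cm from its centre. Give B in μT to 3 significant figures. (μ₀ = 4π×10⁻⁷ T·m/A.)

On the axis of a circular loop, B = μ₀IR² / [2(R²+z²)^(3/2)].
R² + z² = (0.142)² + (0.187)² = 0.05513 m², and (R²+z²)^(3/2) = 1.29×10⁻² m³.
B = (4π×10⁻⁷ × 6.33 × 0.02016) / (2 × 1.29×10⁻²) = 6.20×10⁻⁶ T.

B ≈ 6.20 μT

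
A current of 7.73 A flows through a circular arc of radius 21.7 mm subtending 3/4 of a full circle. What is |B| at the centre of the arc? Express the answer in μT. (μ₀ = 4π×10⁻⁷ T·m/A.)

B ≈ 168 μT

The Biot–Savart field of a circular arc at its centre is B = μ₀Iφ/(4πR), with φ = 4.712 rad.
B = (4π×10⁻⁷ × 7.73 × 4.712) / (4π × 0.0217) = 1.68×10⁻⁴ T.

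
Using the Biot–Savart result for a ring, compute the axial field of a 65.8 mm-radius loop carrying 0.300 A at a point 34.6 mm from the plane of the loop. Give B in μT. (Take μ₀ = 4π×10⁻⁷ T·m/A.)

B ≈ 1.99 μT

On the axis of a circular loop, B = μ₀IR² / [2(R²+z²)^(3/2)].
R² + z² = (0.0658)² + (0.0346)² = 0.005527 m², and (R²+z²)^(3/2) = 4.11×10⁻⁴ m³.
B = (4π×10⁻⁷ × 0.300 × 0.00433) / (2 × 4.11×10⁻⁴) = 1.99×10⁻⁶ T.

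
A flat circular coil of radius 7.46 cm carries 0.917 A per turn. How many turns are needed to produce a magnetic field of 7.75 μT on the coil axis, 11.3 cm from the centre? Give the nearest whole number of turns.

N = 6

For an N-turn coil, B = Nμ₀IR²/[2(R²+z²)^(3/2)]. A single turn gives B₁ = 1.29×10⁻⁶ T with R = 0.0746 m, z = 0.113 m.
N = B/B₁ = 7.75×10⁻⁶ / 1.29×10⁻⁶ = 6.00.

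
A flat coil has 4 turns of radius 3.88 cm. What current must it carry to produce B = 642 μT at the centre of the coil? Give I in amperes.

For an N-turn coil, B = Nμ₀I/(2R) with R = 0.0388 m, so I = 2RB/(Nμ₀) = 2 × 0.0388 × 6.42×10⁻⁴ / (4 × 4π×10⁻⁷) = 9.91 A.

I ≈ 9.91 A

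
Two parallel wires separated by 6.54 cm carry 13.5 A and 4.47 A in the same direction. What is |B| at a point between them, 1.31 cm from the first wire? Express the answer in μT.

B ≈ 189 μT

Each long wire gives B = μ₀I/(2πd). Distances are d₁ = 0.0131 m and d₂ = 0.0523 m.
B₁ = 2.06×10⁻⁴ T, B₂ = 1.71×10⁻⁵ T.
Between parallel currents the two contributions point in opposite directions, so they subtract. B = |B₁ − B₂| = |2.06×10⁻⁴ − 1.71×10⁻⁵| = 1.89×10⁻⁴ T.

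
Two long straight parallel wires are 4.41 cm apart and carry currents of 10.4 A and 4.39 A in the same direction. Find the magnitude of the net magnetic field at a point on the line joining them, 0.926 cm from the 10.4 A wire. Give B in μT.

B ≈ 199 μT

Each long wire gives B = μ₀I/(2πd). Distances are d₁ = 0.00926 m and d₂ = 0.03484 m.
B₁ = 2.25×10⁻⁴ T, B₂ = 2.52×10⁻⁵ T.
Between parallel currents the two contributions point in opposite directions, so they subtract. B = |B₁ − B₂| = |2.25×10⁻⁴ − 2.52×10⁻⁵| = 1.99×10⁻⁴ T.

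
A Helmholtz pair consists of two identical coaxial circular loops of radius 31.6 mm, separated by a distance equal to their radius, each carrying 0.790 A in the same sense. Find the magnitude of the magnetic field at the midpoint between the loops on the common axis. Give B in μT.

B ≈ 22.5 μT

Each loop contributes B = μ₀IR²/[2(R²+z²)^(3/2)] on the axis, with z measured from that loop.
Loop 1 (z = 0.0158 m): B₁ = 1.12×10⁻⁵ T. Loop 2 (z = 0.0158 m): B₂ = 1.12×10⁻⁵ T.
The fields add: B = B₁ + B₂ = 2.25×10⁻⁵ T.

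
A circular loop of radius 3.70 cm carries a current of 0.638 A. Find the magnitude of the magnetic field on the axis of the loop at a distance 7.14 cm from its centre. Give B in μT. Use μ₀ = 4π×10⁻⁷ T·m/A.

On the axis of a circular loop, B = μ₀IR² / [2(R²+z²)^(3/2)].
R² + z² = (0.037)² + (0.0714)² = 0.006467 m², and (R²+z²)^(3/2) = 5.20×10⁻⁴ m³.
B = (4π×10⁻⁷ × 0.638 × 0.001369) / (2 × 5.20×10⁻⁴) = 1.06×10⁻⁶ T.

B ≈ 1.06 μT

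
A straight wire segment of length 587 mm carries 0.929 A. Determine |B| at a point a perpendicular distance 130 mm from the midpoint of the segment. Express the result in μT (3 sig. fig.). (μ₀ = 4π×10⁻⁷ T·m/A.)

B ≈ 1.31 μT

For a finite straight segment, B = (μ₀I/4πd)(sinθ₁ + sinθ₂), where θ₁, θ₂ are the angles from the perpendicular to each end.
The perpendicular from the point meets the wire at its midpoint, so each end is L/2 = 0.2935 m away along the wire.
sinθ₁ = 0.2935/√(0.2935²+0.13²) = 0.9143; sinθ₂ = 0.2935/√(0.2935²+0.13²) = 0.9143.
B = (4π×10⁻⁷ × 0.929) / (4π × 0.13) × (0.9143 + 0.9143) = 1.31×10⁻⁶ T.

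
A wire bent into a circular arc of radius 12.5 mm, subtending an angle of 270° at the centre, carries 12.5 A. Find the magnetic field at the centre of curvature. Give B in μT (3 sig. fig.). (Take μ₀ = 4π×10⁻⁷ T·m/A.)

B ≈ 471 μT

The Biot–Savart field of a circular arc at its centre is B = μ₀Iφ/(4πR), with φ = 4.712 rad.
B = (4π×10⁻⁷ × 12.5 × 4.712) / (4π × 0.0125) = 4.71×10⁻⁴ T.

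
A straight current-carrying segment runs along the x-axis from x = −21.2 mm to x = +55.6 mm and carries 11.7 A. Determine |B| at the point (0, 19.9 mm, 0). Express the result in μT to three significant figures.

B ≈ 98.2 μT

For a finite straight segment, B = (μ₀I/4πd)(sinθ₁ + sinθ₂), where θ₁, θ₂ are the angles from the perpendicular to each end.
The perpendicular distance is d = 0.0199 m; the end-offsets along the wire are a = 0.0212 m and b = 0.0556 m.
sinθ₁ = 0.0212/√(0.0212²+0.0199²) = 0.7291; sinθ₂ = 0.0556/√(0.0556²+0.0199²) = 0.9415.
B = (4π×10⁻⁷ × 11.7) / (4π × 0.0199) × (0.7291 + 0.9415) = 9.82×10⁻⁵ T.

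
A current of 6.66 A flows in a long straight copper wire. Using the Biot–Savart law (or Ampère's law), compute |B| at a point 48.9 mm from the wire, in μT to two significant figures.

B ≈ 27 μT

For an infinitely long straight wire, B = μ₀I/(2πd).
B = (4π×10⁻⁷ × 6.66) / (2π × 0.0489) = 2.72×10⁻⁵ T.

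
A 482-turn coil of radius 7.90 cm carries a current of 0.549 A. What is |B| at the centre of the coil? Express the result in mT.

For an N-turn flat coil, B = Nμ₀I/(2R) with R = 0.079 m.
B = 482 × 4.37×10⁻⁶ T = 2.10×10⁻³ T.

B ≈ 2.10 mT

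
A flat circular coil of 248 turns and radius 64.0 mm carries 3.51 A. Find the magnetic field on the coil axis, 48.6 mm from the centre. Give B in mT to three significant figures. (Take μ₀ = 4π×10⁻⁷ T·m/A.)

B ≈ 4.32 mT

For an N-turn flat coil, B = Nμ₀IR²/[2(R²+z²)^(3/2)] with R = 0.064 m, z = 0.0486 m.
B = 248 × 1.74×10⁻⁵ T = 4.32×10⁻³ T.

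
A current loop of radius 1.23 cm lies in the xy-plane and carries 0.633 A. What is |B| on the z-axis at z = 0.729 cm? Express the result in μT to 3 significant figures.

On the axis of a circular loop, B = μ₀IR² / [2(R²+z²)^(3/2)].
R² + z² = (0.0123)² + (0.00729)² = 0.0002044 m², and (R²+z²)^(3/2) = 2.92×10⁻⁶ m³.
B = (4π×10⁻⁷ × 0.633 × 0.0001513) / (2 × 2.92×10⁻⁶) = 2.06×10⁻⁵ T.

B ≈ 20.6 μT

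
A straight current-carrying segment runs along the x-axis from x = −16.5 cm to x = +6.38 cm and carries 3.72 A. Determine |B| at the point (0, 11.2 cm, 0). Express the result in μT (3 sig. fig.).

B ≈ 4.39 μT

For a finite straight segment, B = (μ₀I/4πd)(sinθ₁ + sinθ₂), where θ₁, θ₂ are the angles from the perpendicular to each end.
The perpendicular distance is d = 0.112 m; the end-offsets along the wire are a = 0.165 m and b = 0.0638 m.
sinθ₁ = 0.165/√(0.165²+0.112²) = 0.8274; sinθ₂ = 0.0638/√(0.0638²+0.112²) = 0.4950.
B = (4π×10⁻⁷ × 3.72) / (4π × 0.112) × (0.8274 + 0.4950) = 4.39×10⁻⁶ T.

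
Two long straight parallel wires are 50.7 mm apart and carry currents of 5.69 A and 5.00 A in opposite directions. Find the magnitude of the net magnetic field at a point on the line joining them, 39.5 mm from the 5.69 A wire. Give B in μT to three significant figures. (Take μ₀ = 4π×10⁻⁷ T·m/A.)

B ≈ 118 μT

Each long wire gives B = μ₀I/(2πd). Distances are d₁ = 0.0395 m and d₂ = 0.0112 m.
B₁ = 2.88×10⁻⁵ T, B₂ = 8.93×10⁻⁵ T.
Between antiparallel currents both contributions point the same way, so they add. B = B₁ + B₂ = 2.88×10⁻⁵ + 8.93×10⁻⁵ = 1.18×10⁻⁴ T.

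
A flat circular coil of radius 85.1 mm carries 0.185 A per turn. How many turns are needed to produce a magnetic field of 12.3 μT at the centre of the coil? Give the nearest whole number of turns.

For an N-turn coil, B = Nμ₀I/(2R). A single turn gives B₁ = 1.37×10⁻⁶ T with R = 0.0851 m.
N = B/B₁ = 1.23×10⁻⁵ / 1.37×10⁻⁶ = 9.00.

N = 9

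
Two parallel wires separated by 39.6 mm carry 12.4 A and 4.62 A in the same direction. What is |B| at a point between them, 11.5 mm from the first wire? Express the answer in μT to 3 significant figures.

B ≈ 183 μT

Each long wire gives B = μ₀I/(2πd). Distances are d₁ = 0.0115 m and d₂ = 0.0281 m.
B₁ = 2.16×10⁻⁴ T, B₂ = 3.29×10⁻⁵ T.
Between parallel currents the two contributions point in opposite directions, so they subtract. B = |B₁ − B₂| = |2.16×10⁻⁴ − 3.29×10⁻⁵| = 1.83×10⁻⁴ T.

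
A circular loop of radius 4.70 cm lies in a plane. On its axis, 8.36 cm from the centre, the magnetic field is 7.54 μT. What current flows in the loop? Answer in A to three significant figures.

On the axis of a loop, B = μ₀IR²/[2(R²+z²)^(3/2)], so I = 2B(R²+z²)^(3/2)/(μ₀R²).
R² + z² = 0.002209 + 0.006989 = 0.009198 m²; raised to 3/2 gives 8.82×10⁻⁴ m³.
I = 2 × 7.54×10⁻⁶ × 8.82×10⁻⁴ / (1.26×10⁻⁶ × 0.002209) = 4.79 A.

I ≈ 4.79 A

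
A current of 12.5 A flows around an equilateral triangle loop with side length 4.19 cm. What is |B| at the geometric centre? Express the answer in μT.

B ≈ 537 μT

Each side is a finite straight segment at perpendicular distance d = a/(2 tan(π/3)) = 0.0121 m from the centre, with end-angles ±π/3.
One side contributes B₁ = (μ₀I/4πd)·2 sin(π/3) = 1.79×10⁻⁴ T.
All 3 sides add in the same direction: B = 3 × 1.79×10⁻⁴ = 5.37×10⁻⁴ T.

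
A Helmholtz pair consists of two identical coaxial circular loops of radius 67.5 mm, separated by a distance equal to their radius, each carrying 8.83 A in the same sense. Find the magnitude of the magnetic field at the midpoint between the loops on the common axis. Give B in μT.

Each loop contributes B = μ₀IR²/[2(R²+z²)^(3/2)] on the axis, with z measured from that loop.
Loop 1 (z = 0.03375 m): B₁ = 5.88×10⁻⁵ T. Loop 2 (z = 0.03375 m): B₂ = 5.88×10⁻⁵ T.
The fields add: B = B₁ + B₂ = 1.18×10⁻⁴ T.

B ≈ 118 μT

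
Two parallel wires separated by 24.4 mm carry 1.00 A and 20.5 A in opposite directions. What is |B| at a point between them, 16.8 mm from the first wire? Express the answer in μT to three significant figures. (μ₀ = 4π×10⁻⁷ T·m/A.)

Each long wire gives B = μ₀I/(2πd). Distances are d₁ = 0.0168 m and d₂ = 0.0076 m.
B₁ = 1.19×10⁻⁵ T, B₂ = 5.39×10⁻⁴ T.
Between antiparallel currents both contributions point the same way, so they add. B = B₁ + B₂ = 1.19×10⁻⁵ + 5.39×10⁻⁴ = 5.51×10⁻⁴ T.

B ≈ 551 μT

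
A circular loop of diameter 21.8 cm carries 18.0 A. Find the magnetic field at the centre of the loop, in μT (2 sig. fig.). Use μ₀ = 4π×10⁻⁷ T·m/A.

At the centre of a circular loop the Biot–Savart law gives B = μ₀I/(2R) (so R = 0.109 m).
B = (4π×10⁻⁷ × 18.0) / (2 × 0.109) = 1.04×10⁻⁴ T.

B ≈ 100 μT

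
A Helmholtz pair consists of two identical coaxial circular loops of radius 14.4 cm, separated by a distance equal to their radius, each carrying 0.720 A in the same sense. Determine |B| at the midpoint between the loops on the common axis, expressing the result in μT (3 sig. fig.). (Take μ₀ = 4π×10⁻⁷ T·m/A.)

B ≈ 4.50 μT

Each loop contributes B = μ₀IR²/[2(R²+z²)^(3/2)] on the axis, with z measured from that loop.
Loop 1 (z = 0.072 m): B₁ = 2.25×10⁻⁶ T. Loop 2 (z = 0.072 m): B₂ = 2.25×10⁻⁶ T.
The fields add: B = B₁ + B₂ = 4.50×10⁻⁶ T.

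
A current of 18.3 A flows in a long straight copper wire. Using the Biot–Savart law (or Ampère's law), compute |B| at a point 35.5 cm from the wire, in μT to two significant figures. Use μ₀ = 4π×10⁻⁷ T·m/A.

B ≈ 10 μT

For an infinitely long straight wire, B = μ₀I/(2πd).
B = (4π×10⁻⁷ × 18.3) / (2π × 0.355) = 1.03×10⁻⁵ T.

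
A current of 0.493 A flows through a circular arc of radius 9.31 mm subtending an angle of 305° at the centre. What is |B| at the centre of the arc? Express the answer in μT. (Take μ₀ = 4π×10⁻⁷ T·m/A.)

B ≈ 28.2 μT

The Biot–Savart field of a circular arc at its centre is B = μ₀Iφ/(4πR), with φ = 5.323 rad.
B = (4π×10⁻⁷ × 0.493 × 5.323) / (4π × 0.00931) = 2.82×10⁻⁵ T.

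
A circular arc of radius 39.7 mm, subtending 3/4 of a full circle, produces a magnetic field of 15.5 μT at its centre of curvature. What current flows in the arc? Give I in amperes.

I ≈ 1.31 A

For a circular arc, B = μ₀Iφ/(4πR) with φ in radians; here φ = 4.712 rad.
So I = 4πRB/(μ₀φ) = 4π × 0.0397 × 1.55×10⁻⁵ / (4π×10⁻⁷ × 4.712) = 1.31 A.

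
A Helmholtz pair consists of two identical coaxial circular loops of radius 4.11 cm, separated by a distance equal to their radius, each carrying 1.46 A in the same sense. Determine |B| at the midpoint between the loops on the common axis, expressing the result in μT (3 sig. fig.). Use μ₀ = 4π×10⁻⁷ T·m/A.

B ≈ 31.9 μT

Each loop contributes B = μ₀IR²/[2(R²+z²)^(3/2)] on the axis, with z measured from that loop.
Loop 1 (z = 0.02055 m): B₁ = 1.60×10⁻⁵ T. Loop 2 (z = 0.02055 m): B₂ = 1.60×10⁻⁵ T.
The fields add: B = B₁ + B₂ = 3.19×10⁻⁵ T.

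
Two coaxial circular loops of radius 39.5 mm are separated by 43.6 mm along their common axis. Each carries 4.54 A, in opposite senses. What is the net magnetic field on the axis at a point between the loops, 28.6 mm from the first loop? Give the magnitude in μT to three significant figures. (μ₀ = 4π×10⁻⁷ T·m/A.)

Each loop contributes B = μ₀IR²/[2(R²+z²)^(3/2)] on the axis, with z measured from that loop.
Loop 1 (z = 0.0286 m): B₁ = 3.84×10⁻⁵ T. Loop 2 (z = 0.015 m): B₂ = 5.90×10⁻⁵ T.
The fields oppose: B = |B₁ − B₂| = 2.06×10⁻⁵ T.

B ≈ 20.6 μT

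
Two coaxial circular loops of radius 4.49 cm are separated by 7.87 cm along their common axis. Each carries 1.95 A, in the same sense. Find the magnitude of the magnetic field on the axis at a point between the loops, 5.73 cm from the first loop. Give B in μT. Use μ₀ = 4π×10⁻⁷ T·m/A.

Each loop contributes B = μ₀IR²/[2(R²+z²)^(3/2)] on the axis, with z measured from that loop.
Loop 1 (z = 0.0573 m): B₁ = 6.40×10⁻⁶ T. Loop 2 (z = 0.0214 m): B₂ = 2.01×10⁻⁵ T.
The fields add: B = B₁ + B₂ = 2.65×10⁻⁵ T.

B ≈ 26.5 μT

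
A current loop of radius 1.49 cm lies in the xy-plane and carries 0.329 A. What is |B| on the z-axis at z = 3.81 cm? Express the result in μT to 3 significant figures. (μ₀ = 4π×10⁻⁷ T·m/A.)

On the axis of a circular loop, B = μ₀IR² / [2(R²+z²)^(3/2)].
R² + z² = (0.0149)² + (0.0381)² = 0.001674 m², and (R²+z²)^(3/2) = 6.85×10⁻⁵ m³.
B = (4π×10⁻⁷ × 0.329 × 0.000222) / (2 × 6.85×10⁻⁵) = 6.70×10⁻⁷ T.

B ≈ 0.670 μT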